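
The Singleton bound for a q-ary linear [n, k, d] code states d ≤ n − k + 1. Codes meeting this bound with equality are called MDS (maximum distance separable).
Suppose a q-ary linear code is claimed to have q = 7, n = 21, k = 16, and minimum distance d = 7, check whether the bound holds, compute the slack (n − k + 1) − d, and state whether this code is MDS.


Singleton RHS = n − k + 1 = 6, slack = -1, bound violated (no such code; not MDS).

Singleton bound: d ≤ n − k + 1.
Here n = 21, k = 16, so n − k + 1 = 6.
Given d = 7, check d ≤ 6: NO.
Slack = (n − k + 1) − d = -1.
The slack is negative: d = 7 exceeds n − k + 1 = 6 by 1, so the Singleton bound is violated and no linear [21, 16, 7]_7 code can exist. In particular it is not MDS (MDS requires d = n − k + 1 exactly).
Description: the claimed parameters are [21, 16, 7]_7; such a code would be impossible (violates the Singleton bound).


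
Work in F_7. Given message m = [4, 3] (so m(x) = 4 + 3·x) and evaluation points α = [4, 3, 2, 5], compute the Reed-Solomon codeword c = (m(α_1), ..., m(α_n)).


c = [2, 6, 3, 5]

Message polynomial: m(x) = 4 + 3·x (mod 7).
For each evaluation point α_i, compute m(α_i) mod 7:
  α_1 = 4: Horner steps 3 → 2, so m(4) = 2.
  α_2 = 3: Horner steps 3 → 6, so m(3) = 6.
  α_3 = 2: Horner steps 3 → 3, so m(2) = 3.
  α_4 = 5: Horner steps 3 → 5, so m(5) = 5.
Codeword c = [2, 6, 3, 5] ∈ F_7^4.


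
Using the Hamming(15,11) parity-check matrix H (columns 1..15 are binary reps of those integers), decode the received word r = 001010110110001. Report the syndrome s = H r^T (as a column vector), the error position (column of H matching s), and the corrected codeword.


s = (0, 1, 1, 1)^T, error position = 7, corrected codeword c = 001010010110001

Compute s = H r^T mod 2 one row at a time:
  s_1 = 1 + 0 + 1 + 1 + 0 + 0 + 0 + 1 = 4 ≡ 0 (mod 2).
  s_2 = 0 + 1 + 0 + 1 + 0 + 0 + 0 + 1 = 3 ≡ 1 (mod 2).
  s_3 = 0 + 1 + 0 + 1 + 1 + 1 + 0 + 1 = 5 ≡ 1 (mod 2).
  s_4 = 0 + 1 + 1 + 1 + 0 + 1 + 0 + 1 = 5 ≡ 1 (mod 2).
s = (0, 1, 1, 1)^T — this equals column 7 of H (binary 0111), so error is at position 7.
Correct: flip bit 7 of r = 001010110110001 to get c = 001010010110001.


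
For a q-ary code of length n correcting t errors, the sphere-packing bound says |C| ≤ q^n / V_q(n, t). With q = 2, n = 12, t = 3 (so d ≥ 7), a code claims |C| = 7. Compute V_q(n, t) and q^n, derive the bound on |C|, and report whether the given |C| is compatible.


V_q(n, t) = 299, q^n = 4096, Hamming bound = 13, |C| = 7 ≤ bound (satisfied).

Step 1: Compute V_q(n, t) = Σ_{j=0}^3 C(n, j) (q−1)^j.
  j = 0: C(12,0)·(1)^0 = 1·1 = 1.
  j = 1: C(12,1)·(1)^1 = 12·1 = 12.
  j = 2: C(12,2)·(1)^2 = 66·1 = 66.
  j = 3: C(12,3)·(1)^3 = 220·1 = 220.
  V_q(n, t) = 1 + 12 + 66 + 220 = 299.
Step 2: q^n = 2^12 = 4096.
Step 3: Hamming bound ⌊q^n / V_q(n,t)⌋ = ⌊4096/299⌋ = 13.
Step 4: Compare |C| = 7 to 13: satisfied.
The claimed |C| lies below the Hamming bound.


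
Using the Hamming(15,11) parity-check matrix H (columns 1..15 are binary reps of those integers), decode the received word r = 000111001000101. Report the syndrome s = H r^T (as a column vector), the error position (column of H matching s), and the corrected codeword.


s = (1, 1, 0, 0)^T, error position = 12, corrected codeword c = 000111001001101

Compute s = H r^T mod 2 one row at a time:
  s_1 = 0 + 1 + 0 + 0 + 0 + 1 + 0 + 1 = 3 ≡ 1 (mod 2).
  s_2 = 1 + 1 + 1 + 0 + 0 + 1 + 0 + 1 = 5 ≡ 1 (mod 2).
  s_3 = 0 + 0 + 1 + 0 + 0 + 0 + 0 + 1 = 2 ≡ 0 (mod 2).
  s_4 = 0 + 0 + 1 + 0 + 1 + 0 + 1 + 1 = 4 ≡ 0 (mod 2).
s = (1, 1, 0, 0)^T — this equals column 12 of H (binary 1100), so error is at position 12.
Correct: flip bit 12 of r = 000111001000101 to get c = 000111001001101.


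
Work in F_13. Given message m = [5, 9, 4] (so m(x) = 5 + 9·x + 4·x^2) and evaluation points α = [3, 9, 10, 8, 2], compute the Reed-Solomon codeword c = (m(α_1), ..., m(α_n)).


c = [3, 7, 1, 8, 0]

Message polynomial: m(x) = 5 + 9·x + 4·x^2 (mod 13).
For each evaluation point α_i, compute m(α_i) mod 13:
  α_1 = 3: Horner steps 4 → 8 → 3, so m(3) = 3.
  α_2 = 9: Horner steps 4 → 6 → 7, so m(9) = 7.
  α_3 = 10: Horner steps 4 → 10 → 1, so m(10) = 1.
  α_4 = 8: Horner steps 4 → 2 → 8, so m(8) = 8.
  α_5 = 2: Horner steps 4 → 4 → 0, so m(2) = 0.
Codeword c = [3, 7, 1, 8, 0] ∈ F_13^5.


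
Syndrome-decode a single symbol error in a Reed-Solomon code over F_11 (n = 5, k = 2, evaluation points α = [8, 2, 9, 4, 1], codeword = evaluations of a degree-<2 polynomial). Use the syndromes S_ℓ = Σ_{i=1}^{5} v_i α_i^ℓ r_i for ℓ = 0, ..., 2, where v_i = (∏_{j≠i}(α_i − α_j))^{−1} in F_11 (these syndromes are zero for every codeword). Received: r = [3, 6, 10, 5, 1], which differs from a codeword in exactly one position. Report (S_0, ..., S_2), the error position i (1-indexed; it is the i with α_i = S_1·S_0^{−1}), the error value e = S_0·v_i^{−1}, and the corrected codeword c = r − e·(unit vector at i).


S = (7, 8, 6), error at position 3, error magnitude e = 2, c = [3, 6, 8, 5, 1].

Step 1: column multipliers v_i = (∏_{j≠i}(α_i − α_j))^{−1} mod 11.
  i = 1 (α = 8): (8−2)(8−9)(8−4)(8−1) = 6·(−1)·4·7 = −168 ≡ 8, so v_1 = 8^{−1} = 7 (mod 11).
  i = 2 (α = 2): (2−8)(2−9)(2−4)(2−1) = (−6)·(−7)·(−2)·1 = −84 ≡ 4, so v_2 = 4^{−1} = 3 (mod 11).
  i = 3 (α = 9): (9−8)(9−2)(9−4)(9−1) = 1·7·5·8 = 280 ≡ 5, so v_3 = 5^{−1} = 9 (mod 11).
  i = 4 (α = 4): (4−8)(4−2)(4−9)(4−1) = (−4)·2·(−5)·3 = 120 ≡ 10, so v_4 = 10^{−1} = 10 (mod 11).
  i = 5 (α = 1): (1−8)(1−2)(1−9)(1−4) = (−7)·(−1)·(−8)·(−3) = 168 ≡ 3, so v_5 = 3^{−1} = 4 (mod 11).
  v = [7, 3, 9, 10, 4].
Step 2: syndromes of r = [3, 6, 10, 5, 1] (all sums mod 11).
  S_0 = Σ v_i r_i = 7·3 + 3·6 + 9·10 + 10·5 + 4·1 = 183 ≡ 7.
  S_1 = Σ v_i α_i r_i = 7·8·3 + 3·2·6 + 9·9·10 + 10·4·5 + 4·1·1 = 1218 ≡ 8.
  α_i^2 mod 11 = [9, 4, 4, 5, 1].
  S_2 = Σ v_i α_i^2 r_i = 7·9·3 + 3·4·6 + 9·4·10 + 10·5·5 + 4·1·1 = 875 ≡ 6.
  S = (7, 8, 6) ≠ 0, so r is not a codeword (an error is present).
Step 3: locate the error. For a single error e at position i, S_ℓ = v_i·e·α_i^ℓ, so α_err = S_1/S_0.
  S_0^{−1} = 7^{−1} = 8 (mod 11), so α_err = 8·8 = 64 ≡ 9 = α_3. Error position i = 3.
  Consistency check: S_2/S_1 = 6·7 = 42 ≡ 9 = α_err ✓ (single-error assumption holds).
Step 4: error magnitude e = S_0/v_3 = S_0·∏_{j≠3}(α_3 − α_j) = 7·5 = 35 ≡ 2 (mod 11).
Step 5: correct position 3: c_3 = r_3 − e = 10 − 2 ≡ 8 (mod 11). Hence c = [3, 6, 8, 5, 1].
  Check: interpolating c through the α_i gives m(x) = 7 + 5·x (degree < 2) with m(α_i) = c_i for every i, so c is indeed a codeword.


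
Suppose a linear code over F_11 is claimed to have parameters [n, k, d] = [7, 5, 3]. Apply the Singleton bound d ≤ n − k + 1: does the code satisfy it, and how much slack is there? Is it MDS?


Singleton RHS = n − k + 1 = 3, slack = 0, bound satisfied, MDS.

Singleton bound: d ≤ n − k + 1.
Here n = 7, k = 5, so n − k + 1 = 3.
Given d = 3, check d ≤ 3: YES.
Slack = (n − k + 1) − d = 0.
The code is MDS (slack = 0).
Description: the claimed parameters are [7, 5, 3]_11; such a code would be MDS (meets Singleton bound).


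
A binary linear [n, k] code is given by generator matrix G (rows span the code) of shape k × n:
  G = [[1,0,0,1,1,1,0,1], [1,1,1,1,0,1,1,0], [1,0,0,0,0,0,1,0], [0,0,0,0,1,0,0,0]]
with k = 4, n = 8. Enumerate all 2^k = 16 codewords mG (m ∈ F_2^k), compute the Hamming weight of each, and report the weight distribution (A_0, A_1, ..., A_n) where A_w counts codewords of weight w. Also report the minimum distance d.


Weight distribution: A_0 = 1, A_1 = 1, A_2 = 1, A_3 = 1, A_4 = 5, A_5 = 5, A_6 = 1, A_7 = 1. Minimum distance d = 1.

Enumerate all 2^4 = 16 messages m ∈ F_2^4.
For each, compute codeword c = mG in F_2^8, then tally its weight.
  m = 0000 → c = 00000000, weight = 0.
  m = 1000 → c = 10011101, weight = 5.
  m = 0100 → c = 11110110, weight = 6.
  m = 1100 → c = 01101011, weight = 5.
  m = 0010 → c = 10000010, weight = 2.
  m = 1010 → c = 00011111, weight = 5.
  m = 0110 → c = 01110100, weight = 4.
  m = 1110 → c = 11101001, weight = 5.
  m = 0001 → c = 00001000, weight = 1.
  m = 1001 → c = 10010101, weight = 4.
  m = 0101 → c = 11111110, weight = 7.
  m = 1101 → c = 01100011, weight = 4.
  m = 0011 → c = 10001010, weight = 3.
  m = 1011 → c = 00010111, weight = 4.
  m = 0111 → c = 01111100, weight = 5.
  m = 1111 → c = 11100001, weight = 4.
Tally weights:
  weight 0: 1 codewords.
  weight 1: 1 codewords.
  weight 2: 1 codewords.
  weight 3: 1 codewords.
  weight 4: 5 codewords.
  weight 5: 5 codewords.
  weight 6: 1 codewords.
  weight 7: 1 codewords.
Minimum distance d = smallest w > 0 with A_w > 0 = 1.
Sanity: Σ A_w = 16 = 2^4 = 16 ✓.


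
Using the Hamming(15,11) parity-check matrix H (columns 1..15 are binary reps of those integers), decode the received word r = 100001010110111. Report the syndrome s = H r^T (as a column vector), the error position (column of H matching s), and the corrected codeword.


s = (0, 0, 1, 0)^T, error position = 2, corrected codeword c = 110001010110111

Compute s = H r^T mod 2 one row at a time:
  s_1 = 1 + 0 + 1 + 1 + 0 + 1 + 1 + 1 = 6 ≡ 0 (mod 2).
  s_2 = 0 + 0 + 1 + 0 + 0 + 1 + 1 + 1 = 4 ≡ 0 (mod 2).
  s_3 = 0 + 0 + 1 + 0 + 1 + 1 + 1 + 1 = 5 ≡ 1 (mod 2).
  s_4 = 1 + 0 + 0 + 0 + 0 + 1 + 1 + 1 = 4 ≡ 0 (mod 2).
s = (0, 0, 1, 0)^T — this equals column 2 of H (binary 0010), so error is at position 2.
Correct: flip bit 2 of r = 100001010110111 to get c = 110001010110111.


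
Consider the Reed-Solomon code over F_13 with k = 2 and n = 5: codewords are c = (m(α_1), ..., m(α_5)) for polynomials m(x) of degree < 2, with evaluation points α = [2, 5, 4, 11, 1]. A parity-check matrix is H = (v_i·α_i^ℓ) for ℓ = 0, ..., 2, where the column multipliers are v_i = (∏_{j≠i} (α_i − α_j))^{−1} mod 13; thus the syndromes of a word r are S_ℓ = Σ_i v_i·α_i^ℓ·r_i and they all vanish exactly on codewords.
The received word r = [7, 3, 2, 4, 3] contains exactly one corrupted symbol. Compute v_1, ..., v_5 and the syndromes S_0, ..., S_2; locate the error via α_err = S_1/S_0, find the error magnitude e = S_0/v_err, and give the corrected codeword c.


S = (6, 4, 7), error at position 2, error magnitude e = 10, c = [7, 6, 2, 4, 3].

Step 1: column multipliers v_i = (∏_{j≠i}(α_i − α_j))^{−1} mod 13.
  i = 1 (α = 2): (2−5)(2−4)(2−11)(2−1) = (−3)·(−2)·(−9)·1 = −54 ≡ 11, so v_1 = 11^{−1} = 6 (mod 13).
  i = 2 (α = 5): (5−2)(5−4)(5−11)(5−1) = 3·1·(−6)·4 = −72 ≡ 6, so v_2 = 6^{−1} = 11 (mod 13).
  i = 3 (α = 4): (4−2)(4−5)(4−11)(4−1) = 2·(−1)·(−7)·3 = 42 ≡ 3, so v_3 = 3^{−1} = 9 (mod 13).
  i = 4 (α = 11): (11−2)(11−5)(11−4)(11−1) = 9·6·7·10 = 3780 ≡ 10, so v_4 = 10^{−1} = 4 (mod 13).
  i = 5 (α = 1): (1−2)(1−5)(1−4)(1−11) = (−1)·(−4)·(−3)·(−10) = 120 ≡ 3, so v_5 = 3^{−1} = 9 (mod 13).
  v = [6, 11, 9, 4, 9].
Step 2: syndromes of r = [7, 3, 2, 4, 3] (all sums mod 13).
  S_0 = Σ v_i r_i = 6·7 + 11·3 + 9·2 + 4·4 + 9·3 = 136 ≡ 6.
  S_1 = Σ v_i α_i r_i = 6·2·7 + 11·5·3 + 9·4·2 + 4·11·4 + 9·1·3 = 524 ≡ 4.
  α_i^2 mod 13 = [4, 12, 3, 4, 1].
  S_2 = Σ v_i α_i^2 r_i = 6·4·7 + 11·12·3 + 9·3·2 + 4·4·4 + 9·1·3 = 709 ≡ 7.
  S = (6, 4, 7) ≠ 0, so r is not a codeword (an error is present).
Step 3: locate the error. For a single error e at position i, S_ℓ = v_i·e·α_i^ℓ, so α_err = S_1/S_0.
  S_0^{−1} = 6^{−1} = 11 (mod 13), so α_err = 4·11 = 44 ≡ 5 = α_2. Error position i = 2.
  Consistency check: S_2/S_1 = 7·10 = 70 ≡ 5 = α_err ✓ (single-error assumption holds).
Step 4: error magnitude e = S_0/v_2 = S_0·∏_{j≠2}(α_2 − α_j) = 6·6 = 36 ≡ 10 (mod 13).
Step 5: correct position 2: c_2 = r_2 − e = 3 − 10 ≡ 6 (mod 13). Hence c = [7, 6, 2, 4, 3].
  Check: interpolating c through the α_i gives m(x) = 12 + 4·x (degree < 2) with m(α_i) = c_i for every i, so c is indeed a codeword.


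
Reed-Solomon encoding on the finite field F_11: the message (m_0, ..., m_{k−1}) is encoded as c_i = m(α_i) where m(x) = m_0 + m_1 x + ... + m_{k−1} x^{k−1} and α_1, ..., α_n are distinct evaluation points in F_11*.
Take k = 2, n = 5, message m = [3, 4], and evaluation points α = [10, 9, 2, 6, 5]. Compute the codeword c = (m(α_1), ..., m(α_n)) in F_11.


c = [10, 6, 0, 5, 1]

Message polynomial: m(x) = 3 + 4·x (mod 11).
For each evaluation point α_i, compute m(α_i) mod 11:
  α_1 = 10: Horner steps 4 → 10, so m(10) = 10.
  α_2 = 9: Horner steps 4 → 6, so m(9) = 6.
  α_3 = 2: Horner steps 4 → 0, so m(2) = 0.
  α_4 = 6: Horner steps 4 → 5, so m(6) = 5.
  α_5 = 5: Horner steps 4 → 1, so m(5) = 1.
Codeword c = [10, 6, 0, 5, 1] ∈ F_11^5.


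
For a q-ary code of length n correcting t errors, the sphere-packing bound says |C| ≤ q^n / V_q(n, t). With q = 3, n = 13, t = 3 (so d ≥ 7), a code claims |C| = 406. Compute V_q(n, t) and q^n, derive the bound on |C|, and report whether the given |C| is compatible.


V_q(n, t) = 2627, q^n = 1594323, Hamming bound = 606, |C| = 406 ≤ bound (satisfied).

Step 1: Compute V_q(n, t) = Σ_{j=0}^3 C(n, j) (q−1)^j.
  j = 0: C(13,0)·(2)^0 = 1·1 = 1.
  j = 1: C(13,1)·(2)^1 = 13·2 = 26.
  j = 2: C(13,2)·(2)^2 = 78·4 = 312.
  j = 3: C(13,3)·(2)^3 = 286·8 = 2288.
  V_q(n, t) = 1 + 26 + 312 + 2288 = 2627.
Step 2: q^n = 3^13 = 1594323.
Step 3: Hamming bound ⌊q^n / V_q(n,t)⌋ = ⌊1594323/2627⌋ = 606.
Step 4: Compare |C| = 406 to 606: satisfied.
The claimed |C| lies below the Hamming bound.


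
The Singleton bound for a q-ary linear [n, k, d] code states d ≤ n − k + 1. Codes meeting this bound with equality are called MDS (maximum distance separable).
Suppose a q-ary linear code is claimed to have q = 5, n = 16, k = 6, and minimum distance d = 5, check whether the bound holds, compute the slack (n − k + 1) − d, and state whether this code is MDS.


Singleton RHS = n − k + 1 = 11, slack = 6, bound satisfied, not MDS.

Singleton bound: d ≤ n − k + 1.
Here n = 16, k = 6, so n − k + 1 = 11.
Given d = 5, check d ≤ 11: YES.
Slack = (n − k + 1) − d = 6.
The code is NOT MDS (slack = 6 > 0).
Description: the claimed parameters are [16, 6, 5]_5; such a code would be non-MDS.


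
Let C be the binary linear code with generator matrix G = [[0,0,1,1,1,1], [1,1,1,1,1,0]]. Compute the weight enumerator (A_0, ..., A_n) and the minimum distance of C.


Weight distribution: A_0 = 1, A_3 = 1, A_4 = 1, A_5 = 1. Minimum distance d = 3.

Enumerate all 2^2 = 4 messages m ∈ F_2^2.
For each, compute codeword c = mG in F_2^6, then tally its weight.
  m = 00 → c = 000000, weight = 0.
  m = 10 → c = 001111, weight = 4.
  m = 01 → c = 111110, weight = 5.
  m = 11 → c = 110001, weight = 3.
Tally weights:
  weight 0: 1 codewords.
  weight 3: 1 codewords.
  weight 4: 1 codewords.
  weight 5: 1 codewords.
Minimum distance d = smallest w > 0 with A_w > 0 = 3.
Sanity: Σ A_w = 4 = 2^2 = 4 ✓.


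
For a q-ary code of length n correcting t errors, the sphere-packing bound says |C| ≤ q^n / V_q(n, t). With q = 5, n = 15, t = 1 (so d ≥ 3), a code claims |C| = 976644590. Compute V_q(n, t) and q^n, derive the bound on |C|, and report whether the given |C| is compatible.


V_q(n, t) = 61, q^n = 30517578125, Hamming bound = 500288165, |C| = 976644590 > bound (violated).

Step 1: Compute V_q(n, t) = Σ_{j=0}^1 C(n, j) (q−1)^j.
  j = 0: C(15,0)·(4)^0 = 1·1 = 1.
  j = 1: C(15,1)·(4)^1 = 15·4 = 60.
  V_q(n, t) = 1 + 60 = 61.
Step 2: q^n = 5^15 = 30517578125.
Step 3: Hamming bound ⌊q^n / V_q(n,t)⌋ = ⌊30517578125/61⌋ = 500288165.
Step 4: Compare |C| = 976644590 to 500288165: violated.
The claimed |C| lies above the Hamming bound, so no 5-ary code of length 15 with d ≥ 3 can have 976644590 codewords.


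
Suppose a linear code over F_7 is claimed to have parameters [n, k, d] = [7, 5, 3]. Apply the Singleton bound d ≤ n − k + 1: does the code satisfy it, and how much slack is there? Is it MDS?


Singleton RHS = n − k + 1 = 3, slack = 0, bound satisfied, MDS.

Singleton bound: d ≤ n − k + 1.
Here n = 7, k = 5, so n − k + 1 = 3.
Given d = 3, check d ≤ 3: YES.
Slack = (n − k + 1) − d = 0.
The code is MDS (slack = 0).
Description: the claimed parameters are [7, 5, 3]_7; such a code would be MDS (meets Singleton bound).


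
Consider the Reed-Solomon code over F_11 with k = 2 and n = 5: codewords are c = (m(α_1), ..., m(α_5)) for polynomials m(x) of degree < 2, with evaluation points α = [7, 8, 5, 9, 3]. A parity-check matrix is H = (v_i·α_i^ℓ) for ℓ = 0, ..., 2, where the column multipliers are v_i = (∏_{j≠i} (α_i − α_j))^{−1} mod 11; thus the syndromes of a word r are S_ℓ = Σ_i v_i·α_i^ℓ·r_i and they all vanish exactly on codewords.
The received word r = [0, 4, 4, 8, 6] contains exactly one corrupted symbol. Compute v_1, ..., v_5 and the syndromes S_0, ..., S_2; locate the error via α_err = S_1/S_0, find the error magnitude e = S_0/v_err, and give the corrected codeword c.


S = (8, 7, 2), error at position 3, error magnitude e = 1, c = [0, 4, 3, 8, 6].

Step 1: column multipliers v_i = (∏_{j≠i}(α_i − α_j))^{−1} mod 11.
  i = 1 (α = 7): (7−8)(7−5)(7−9)(7−3) = (−1)·2·(−2)·4 = 16 ≡ 5, so v_1 = 5^{−1} = 9 (mod 11).
  i = 2 (α = 8): (8−7)(8−5)(8−9)(8−3) = 1·3·(−1)·5 = −15 ≡ 7, so v_2 = 7^{−1} = 8 (mod 11).
  i = 3 (α = 5): (5−7)(5−8)(5−9)(5−3) = (−2)·(−3)·(−4)·2 = −48 ≡ 7, so v_3 = 7^{−1} = 8 (mod 11).
  i = 4 (α = 9): (9−7)(9−8)(9−5)(9−3) = 2·1·4·6 = 48 ≡ 4, so v_4 = 4^{−1} = 3 (mod 11).
  i = 5 (α = 3): (3−7)(3−8)(3−5)(3−9) = (−4)·(−5)·(−2)·(−6) = 240 ≡ 9, so v_5 = 9^{−1} = 5 (mod 11).
  v = [9, 8, 8, 3, 5].
Step 2: syndromes of r = [0, 4, 4, 8, 6] (all sums mod 11).
  S_0 = Σ v_i r_i = 9·0 + 8·4 + 8·4 + 3·8 + 5·6 = 118 ≡ 8.
  S_1 = Σ v_i α_i r_i = 9·7·0 + 8·8·4 + 8·5·4 + 3·9·8 + 5·3·6 = 722 ≡ 7.
  α_i^2 mod 11 = [5, 9, 3, 4, 9].
  S_2 = Σ v_i α_i^2 r_i = 9·5·0 + 8·9·4 + 8·3·4 + 3·4·8 + 5·9·6 = 750 ≡ 2.
  S = (8, 7, 2) ≠ 0, so r is not a codeword (an error is present).
Step 3: locate the error. For a single error e at position i, S_ℓ = v_i·e·α_i^ℓ, so α_err = S_1/S_0.
  S_0^{−1} = 8^{−1} = 7 (mod 11), so α_err = 7·7 = 49 ≡ 5 = α_3. Error position i = 3.
  Consistency check: S_2/S_1 = 2·8 = 16 ≡ 5 = α_err ✓ (single-error assumption holds).
Step 4: error magnitude e = S_0/v_3 = S_0·∏_{j≠3}(α_3 − α_j) = 8·7 = 56 ≡ 1 (mod 11).
Step 5: correct position 3: c_3 = r_3 − e = 4 − 1 ≡ 3 (mod 11). Hence c = [0, 4, 3, 8, 6].
  Check: interpolating c through the α_i gives m(x) = 5 + 4·x (degree < 2) with m(α_i) = c_i for every i, so c is indeed a codeword.


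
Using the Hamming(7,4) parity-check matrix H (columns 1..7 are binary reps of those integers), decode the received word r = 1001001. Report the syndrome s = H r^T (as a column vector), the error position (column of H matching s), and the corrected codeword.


s = (0, 1, 0)^T, error position = 2, corrected codeword c = 1101001

Compute s = H r^T mod 2 one row at a time:
  s_1 = 1 + 0 + 0 + 1 = 2 ≡ 0 (mod 2).
  s_2 = 0 + 0 + 0 + 1 = 1 ≡ 1 (mod 2).
  s_3 = 1 + 0 + 0 + 1 = 2 ≡ 0 (mod 2).
s = (0, 1, 0)^T — this equals column 2 of H (binary 010), so error is at position 2.
Correct: flip bit 2 of r = 1001001 to get c = 1101001.


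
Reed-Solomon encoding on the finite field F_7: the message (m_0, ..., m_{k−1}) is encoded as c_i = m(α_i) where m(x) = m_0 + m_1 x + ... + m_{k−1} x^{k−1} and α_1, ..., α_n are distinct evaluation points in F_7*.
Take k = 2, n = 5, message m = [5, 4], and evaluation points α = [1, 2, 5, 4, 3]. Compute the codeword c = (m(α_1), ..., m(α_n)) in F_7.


c = [2, 6, 4, 0, 3]

Message polynomial: m(x) = 5 + 4·x (mod 7).
For each evaluation point α_i, compute m(α_i) mod 7:
  α_1 = 1: Horner steps 4 → 2, so m(1) = 2.
  α_2 = 2: Horner steps 4 → 6, so m(2) = 6.
  α_3 = 5: Horner steps 4 → 4, so m(5) = 4.
  α_4 = 4: Horner steps 4 → 0, so m(4) = 0.
  α_5 = 3: Horner steps 4 → 3, so m(3) = 3.
Codeword c = [2, 6, 4, 0, 3] ∈ F_7^5.


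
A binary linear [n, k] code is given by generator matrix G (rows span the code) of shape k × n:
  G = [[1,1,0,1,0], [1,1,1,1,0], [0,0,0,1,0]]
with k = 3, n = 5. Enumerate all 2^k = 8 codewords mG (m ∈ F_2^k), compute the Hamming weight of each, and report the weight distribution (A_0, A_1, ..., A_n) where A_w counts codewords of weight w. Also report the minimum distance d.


Weight distribution: A_0 = 1, A_1 = 2, A_2 = 2, A_3 = 2, A_4 = 1. Minimum distance d = 1.

Enumerate all 2^3 = 8 messages m ∈ F_2^3.
For each, compute codeword c = mG in F_2^5, then tally its weight.
  m = 000 → c = 00000, weight = 0.
  m = 100 → c = 11010, weight = 3.
  m = 010 → c = 11110, weight = 4.
  m = 110 → c = 00100, weight = 1.
  m = 001 → c = 00010, weight = 1.
  m = 101 → c = 11000, weight = 2.
  m = 011 → c = 11100, weight = 3.
  m = 111 → c = 00110, weight = 2.
Tally weights:
  weight 0: 1 codewords.
  weight 1: 2 codewords.
  weight 2: 2 codewords.
  weight 3: 2 codewords.
  weight 4: 1 codewords.
Minimum distance d = smallest w > 0 with A_w > 0 = 1.
Sanity: Σ A_w = 8 = 2^3 = 8 ✓.


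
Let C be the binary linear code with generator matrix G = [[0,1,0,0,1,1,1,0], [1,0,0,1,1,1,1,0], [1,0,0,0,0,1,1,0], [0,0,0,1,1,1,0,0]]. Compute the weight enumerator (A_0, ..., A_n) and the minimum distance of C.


Weight distribution: A_0 = 1, A_1 = 1, A_2 = 2, A_3 = 6, A_4 = 5, A_5 = 1. Minimum distance d = 1.

Enumerate all 2^4 = 16 messages m ∈ F_2^4.
For each, compute codeword c = mG in F_2^8, then tally its weight.
  m = 0000 → c = 00000000, weight = 0.
  m = 1000 → c = 01001110, weight = 4.
  m = 0100 → c = 10011110, weight = 5.
  m = 1100 → c = 11010000, weight = 3.
  m = 0010 → c = 10000110, weight = 3.
  m = 1010 → c = 11001000, weight = 3.
  m = 0110 → c = 00011000, weight = 2.
  m = 1110 → c = 01010110, weight = 4.
  m = 0001 → c = 00011100, weight = 3.
  m = 1001 → c = 01010010, weight = 3.
  m = 0101 → c = 10000010, weight = 2.
  m = 1101 → c = 11001100, weight = 4.
  m = 0011 → c = 10011010, weight = 4.
  m = 1011 → c = 11010100, weight = 4.
  m = 0111 → c = 00000100, weight = 1.
  m = 1111 → c = 01001010, weight = 3.
Tally weights:
  weight 0: 1 codewords.
  weight 1: 1 codewords.
  weight 2: 2 codewords.
  weight 3: 6 codewords.
  weight 4: 5 codewords.
  weight 5: 1 codewords.
Minimum distance d = smallest w > 0 with A_w > 0 = 1.
Sanity: Σ A_w = 16 = 2^4 = 16 ✓.


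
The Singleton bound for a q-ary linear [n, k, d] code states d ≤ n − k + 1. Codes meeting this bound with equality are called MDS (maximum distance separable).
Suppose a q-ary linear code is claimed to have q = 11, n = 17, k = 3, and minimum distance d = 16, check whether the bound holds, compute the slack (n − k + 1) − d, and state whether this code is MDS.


Singleton RHS = n − k + 1 = 15, slack = -1, bound violated (no such code; not MDS).

Singleton bound: d ≤ n − k + 1.
Here n = 17, k = 3, so n − k + 1 = 15.
Given d = 16, check d ≤ 15: NO.
Slack = (n − k + 1) − d = -1.
The slack is negative: d = 16 exceeds n − k + 1 = 15 by 1, so the Singleton bound is violated and no linear [17, 3, 16]_11 code can exist. In particular it is not MDS (MDS requires d = n − k + 1 exactly).
Description: the claimed parameters are [17, 3, 16]_11; such a code would be impossible (violates the Singleton bound).


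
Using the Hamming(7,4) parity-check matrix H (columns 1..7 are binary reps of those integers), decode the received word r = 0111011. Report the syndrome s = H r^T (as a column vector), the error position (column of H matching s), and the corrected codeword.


s = (1, 0, 0)^T, error position = 4, corrected codeword c = 0110011

Compute s = H r^T mod 2 one row at a time:
  s_1 = 1 + 0 + 1 + 1 = 3 ≡ 1 (mod 2).
  s_2 = 1 + 1 + 1 + 1 = 4 ≡ 0 (mod 2).
  s_3 = 0 + 1 + 0 + 1 = 2 ≡ 0 (mod 2).
s = (1, 0, 0)^T — this equals column 4 of H (binary 100), so error is at position 4.
Correct: flip bit 4 of r = 0111011 to get c = 0110011.


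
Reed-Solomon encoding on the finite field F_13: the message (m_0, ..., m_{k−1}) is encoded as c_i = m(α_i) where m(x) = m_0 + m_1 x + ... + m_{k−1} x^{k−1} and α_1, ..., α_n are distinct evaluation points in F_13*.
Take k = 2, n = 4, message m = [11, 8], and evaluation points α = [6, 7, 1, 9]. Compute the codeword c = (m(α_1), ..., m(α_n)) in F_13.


c = [7, 2, 6, 5]

Message polynomial: m(x) = 11 + 8·x (mod 13).
For each evaluation point α_i, compute m(α_i) mod 13:
  α_1 = 6: Horner steps 8 → 7, so m(6) = 7.
  α_2 = 7: Horner steps 8 → 2, so m(7) = 2.
  α_3 = 1: Horner steps 8 → 6, so m(1) = 6.
  α_4 = 9: Horner steps 8 → 5, so m(9) = 5.
Codeword c = [7, 2, 6, 5] ∈ F_13^4.


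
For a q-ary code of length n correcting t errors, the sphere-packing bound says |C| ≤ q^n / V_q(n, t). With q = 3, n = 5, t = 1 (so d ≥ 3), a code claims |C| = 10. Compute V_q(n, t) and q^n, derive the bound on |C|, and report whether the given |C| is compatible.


V_q(n, t) = 11, q^n = 243, Hamming bound = 22, |C| = 10 ≤ bound (satisfied).

Step 1: Compute V_q(n, t) = Σ_{j=0}^1 C(n, j) (q−1)^j.
  j = 0: C(5,0)·(2)^0 = 1·1 = 1.
  j = 1: C(5,1)·(2)^1 = 5·2 = 10.
  V_q(n, t) = 1 + 10 = 11.
Step 2: q^n = 3^5 = 243.
Step 3: Hamming bound ⌊q^n / V_q(n,t)⌋ = ⌊243/11⌋ = 22.
Step 4: Compare |C| = 10 to 22: satisfied.
The claimed |C| lies below the Hamming bound.


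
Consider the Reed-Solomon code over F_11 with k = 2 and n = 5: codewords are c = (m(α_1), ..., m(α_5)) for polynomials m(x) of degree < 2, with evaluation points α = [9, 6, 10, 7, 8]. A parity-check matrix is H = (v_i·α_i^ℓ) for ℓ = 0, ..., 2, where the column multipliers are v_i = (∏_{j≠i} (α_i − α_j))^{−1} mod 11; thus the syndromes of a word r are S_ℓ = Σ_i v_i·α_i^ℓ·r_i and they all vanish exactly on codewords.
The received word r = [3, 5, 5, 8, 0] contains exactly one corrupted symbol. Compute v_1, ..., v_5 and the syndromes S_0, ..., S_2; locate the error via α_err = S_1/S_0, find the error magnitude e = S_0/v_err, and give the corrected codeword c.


S = (5, 6, 5), error at position 3, error magnitude e = 10, c = [3, 5, 6, 8, 0].

Step 1: column multipliers v_i = (∏_{j≠i}(α_i − α_j))^{−1} mod 11.
  i = 1 (α = 9): (9−6)(9−10)(9−7)(9−8) = 3·(−1)·2·1 = −6 ≡ 5, so v_1 = 5^{−1} = 9 (mod 11).
  i = 2 (α = 6): (6−9)(6−10)(6−7)(6−8) = (−3)·(−4)·(−1)·(−2) = 24 ≡ 2, so v_2 = 2^{−1} = 6 (mod 11).
  i = 3 (α = 10): (10−9)(10−6)(10−7)(10−8) = 1·4·3·2 = 24 ≡ 2, so v_3 = 2^{−1} = 6 (mod 11).
  i = 4 (α = 7): (7−9)(7−6)(7−10)(7−8) = (−2)·1·(−3)·(−1) = −6 ≡ 5, so v_4 = 5^{−1} = 9 (mod 11).
  i = 5 (α = 8): (8−9)(8−6)(8−10)(8−7) = (−1)·2·(−2)·1 = 4 ≡ 4, so v_5 = 4^{−1} = 3 (mod 11).
  v = [9, 6, 6, 9, 3].
Step 2: syndromes of r = [3, 5, 5, 8, 0] (all sums mod 11).
  S_0 = Σ v_i r_i = 9·3 + 6·5 + 6·5 + 9·8 + 3·0 = 159 ≡ 5.
  S_1 = Σ v_i α_i r_i = 9·9·3 + 6·6·5 + 6·10·5 + 9·7·8 + 3·8·0 = 1227 ≡ 6.
  α_i^2 mod 11 = [4, 3, 1, 5, 9].
  S_2 = Σ v_i α_i^2 r_i = 9·4·3 + 6·3·5 + 6·1·5 + 9·5·8 + 3·9·0 = 588 ≡ 5.
  S = (5, 6, 5) ≠ 0, so r is not a codeword (an error is present).
Step 3: locate the error. For a single error e at position i, S_ℓ = v_i·e·α_i^ℓ, so α_err = S_1/S_0.
  S_0^{−1} = 5^{−1} = 9 (mod 11), so α_err = 6·9 = 54 ≡ 10 = α_3. Error position i = 3.
  Consistency check: S_2/S_1 = 5·2 = 10 ≡ 10 = α_err ✓ (single-error assumption holds).
Step 4: error magnitude e = S_0/v_3 = S_0·∏_{j≠3}(α_3 − α_j) = 5·2 = 10 ≡ 10 (mod 11).
Step 5: correct position 3: c_3 = r_3 − e = 5 − 10 ≡ 6 (mod 11). Hence c = [3, 5, 6, 8, 0].
  Check: interpolating c through the α_i gives m(x) = 9 + 3·x (degree < 2) with m(α_i) = c_i for every i, so c is indeed a codeword.


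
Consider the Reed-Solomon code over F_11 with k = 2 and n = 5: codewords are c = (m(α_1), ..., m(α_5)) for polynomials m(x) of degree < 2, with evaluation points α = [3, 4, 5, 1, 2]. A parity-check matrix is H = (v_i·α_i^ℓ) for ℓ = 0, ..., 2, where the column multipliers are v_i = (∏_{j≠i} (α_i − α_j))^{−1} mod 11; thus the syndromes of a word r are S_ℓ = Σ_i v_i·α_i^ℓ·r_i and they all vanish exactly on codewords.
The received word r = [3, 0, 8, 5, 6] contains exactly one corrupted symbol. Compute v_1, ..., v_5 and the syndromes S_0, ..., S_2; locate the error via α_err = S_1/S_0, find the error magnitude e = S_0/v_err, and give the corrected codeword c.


S = (9, 9, 9), error at position 4, error magnitude e = 7, c = [3, 0, 8, 9, 6].

Step 1: column multipliers v_i = (∏_{j≠i}(α_i − α_j))^{−1} mod 11.
  i = 1 (α = 3): (3−4)(3−5)(3−1)(3−2) = (−1)·(−2)·2·1 = 4 ≡ 4, so v_1 = 4^{−1} = 3 (mod 11).
  i = 2 (α = 4): (4−3)(4−5)(4−1)(4−2) = 1·(−1)·3·2 = −6 ≡ 5, so v_2 = 5^{−1} = 9 (mod 11).
  i = 3 (α = 5): (5−3)(5−4)(5−1)(5−2) = 2·1·4·3 = 24 ≡ 2, so v_3 = 2^{−1} = 6 (mod 11).
  i = 4 (α = 1): (1−3)(1−4)(1−5)(1−2) = (−2)·(−3)·(−4)·(−1) = 24 ≡ 2, so v_4 = 2^{−1} = 6 (mod 11).
  i = 5 (α = 2): (2−3)(2−4)(2−5)(2−1) = (−1)·(−2)·(−3)·1 = −6 ≡ 5, so v_5 = 5^{−1} = 9 (mod 11).
  v = [3, 9, 6, 6, 9].
Step 2: syndromes of r = [3, 0, 8, 5, 6] (all sums mod 11).
  S_0 = Σ v_i r_i = 3·3 + 9·0 + 6·8 + 6·5 + 9·6 = 141 ≡ 9.
  S_1 = Σ v_i α_i r_i = 3·3·3 + 9·4·0 + 6·5·8 + 6·1·5 + 9·2·6 = 405 ≡ 9.
  α_i^2 mod 11 = [9, 5, 3, 1, 4].
  S_2 = Σ v_i α_i^2 r_i = 3·9·3 + 9·5·0 + 6·3·8 + 6·1·5 + 9·4·6 = 471 ≡ 9.
  S = (9, 9, 9) ≠ 0, so r is not a codeword (an error is present).
Step 3: locate the error. For a single error e at position i, S_ℓ = v_i·e·α_i^ℓ, so α_err = S_1/S_0.
  S_0^{−1} = 9^{−1} = 5 (mod 11), so α_err = 9·5 = 45 ≡ 1 = α_4. Error position i = 4.
  Consistency check: S_2/S_1 = 9·5 = 45 ≡ 1 = α_err ✓ (single-error assumption holds).
Step 4: error magnitude e = S_0/v_4 = S_0·∏_{j≠4}(α_4 − α_j) = 9·2 = 18 ≡ 7 (mod 11).
Step 5: correct position 4: c_4 = r_4 − e = 5 − 7 ≡ 9 (mod 11). Hence c = [3, 0, 8, 9, 6].
  Check: interpolating c through the α_i gives m(x) = 1 + 8·x (degree < 2) with m(α_i) = c_i for every i, so c is indeed a codeword.


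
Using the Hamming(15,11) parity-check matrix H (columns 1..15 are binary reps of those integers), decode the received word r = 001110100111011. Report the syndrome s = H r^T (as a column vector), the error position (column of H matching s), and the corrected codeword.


s = (1, 0, 0, 1)^T, error position = 9, corrected codeword c = 001110101111011

Compute s = H r^T mod 2 one row at a time:
  s_1 = 0 + 0 + 1 + 1 + 1 + 0 + 1 + 1 = 5 ≡ 1 (mod 2).
  s_2 = 1 + 1 + 0 + 1 + 1 + 0 + 1 + 1 = 6 ≡ 0 (mod 2).
  s_3 = 0 + 1 + 0 + 1 + 1 + 1 + 1 + 1 = 6 ≡ 0 (mod 2).
  s_4 = 0 + 1 + 1 + 1 + 0 + 1 + 0 + 1 = 5 ≡ 1 (mod 2).
s = (1, 0, 0, 1)^T — this equals column 9 of H (binary 1001), so error is at position 9.
Correct: flip bit 9 of r = 001110100111011 to get c = 001110101111011.


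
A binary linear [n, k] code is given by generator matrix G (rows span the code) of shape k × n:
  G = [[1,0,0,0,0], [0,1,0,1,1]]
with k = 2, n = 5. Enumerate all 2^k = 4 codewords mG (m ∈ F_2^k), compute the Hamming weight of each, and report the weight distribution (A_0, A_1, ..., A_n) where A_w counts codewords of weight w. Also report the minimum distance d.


Weight distribution: A_0 = 1, A_1 = 1, A_3 = 1, A_4 = 1. Minimum distance d = 1.

Enumerate all 2^2 = 4 messages m ∈ F_2^2.
For each, compute codeword c = mG in F_2^5, then tally its weight.
  m = 00 → c = 00000, weight = 0.
  m = 10 → c = 10000, weight = 1.
  m = 01 → c = 01011, weight = 3.
  m = 11 → c = 11011, weight = 4.
Tally weights:
  weight 0: 1 codewords.
  weight 1: 1 codewords.
  weight 3: 1 codewords.
  weight 4: 1 codewords.
Minimum distance d = smallest w > 0 with A_w > 0 = 1.
Sanity: Σ A_w = 4 = 2^2 = 4 ✓.


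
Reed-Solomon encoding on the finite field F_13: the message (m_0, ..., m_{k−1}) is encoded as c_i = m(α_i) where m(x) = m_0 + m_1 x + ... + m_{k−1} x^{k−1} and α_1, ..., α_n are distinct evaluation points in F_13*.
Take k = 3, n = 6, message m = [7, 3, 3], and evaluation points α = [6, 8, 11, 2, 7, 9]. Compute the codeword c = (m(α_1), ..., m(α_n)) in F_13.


c = [3, 2, 0, 12, 6, 4]

Message polynomial: m(x) = 7 + 3·x + 3·x^2 (mod 13).
For each evaluation point α_i, compute m(α_i) mod 13:
  α_1 = 6: Horner steps 3 → 8 → 3, so m(6) = 3.
  α_2 = 8: Horner steps 3 → 1 → 2, so m(8) = 2.
  α_3 = 11: Horner steps 3 → 10 → 0, so m(11) = 0.
  α_4 = 2: Horner steps 3 → 9 → 12, so m(2) = 12.
  α_5 = 7: Horner steps 3 → 11 → 6, so m(7) = 6.
  α_6 = 9: Horner steps 3 → 4 → 4, so m(9) = 4.
Codeword c = [3, 2, 0, 12, 6, 4] ∈ F_13^6.


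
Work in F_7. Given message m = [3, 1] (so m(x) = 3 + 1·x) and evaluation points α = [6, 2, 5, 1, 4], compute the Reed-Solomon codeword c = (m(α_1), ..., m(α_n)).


c = [2, 5, 1, 4, 0]

Message polynomial: m(x) = 3 + 1·x (mod 7).
For each evaluation point α_i, compute m(α_i) mod 7:
  α_1 = 6: Horner steps 1 → 2, so m(6) = 2.
  α_2 = 2: Horner steps 1 → 5, so m(2) = 5.
  α_3 = 5: Horner steps 1 → 1, so m(5) = 1.
  α_4 = 1: Horner steps 1 → 4, so m(1) = 4.
  α_5 = 4: Horner steps 1 → 0, so m(4) = 0.
Codeword c = [2, 5, 1, 4, 0] ∈ F_7^5.


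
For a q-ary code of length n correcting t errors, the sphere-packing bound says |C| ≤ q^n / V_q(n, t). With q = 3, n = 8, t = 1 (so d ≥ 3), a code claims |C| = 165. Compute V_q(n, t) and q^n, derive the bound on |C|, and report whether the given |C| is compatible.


V_q(n, t) = 17, q^n = 6561, Hamming bound = 385, |C| = 165 ≤ bound (satisfied).

Step 1: Compute V_q(n, t) = Σ_{j=0}^1 C(n, j) (q−1)^j.
  j = 0: C(8,0)·(2)^0 = 1·1 = 1.
  j = 1: C(8,1)·(2)^1 = 8·2 = 16.
  V_q(n, t) = 1 + 16 = 17.
Step 2: q^n = 3^8 = 6561.
Step 3: Hamming bound ⌊q^n / V_q(n,t)⌋ = ⌊6561/17⌋ = 385.
Step 4: Compare |C| = 165 to 385: satisfied.
The claimed |C| lies below the Hamming bound.


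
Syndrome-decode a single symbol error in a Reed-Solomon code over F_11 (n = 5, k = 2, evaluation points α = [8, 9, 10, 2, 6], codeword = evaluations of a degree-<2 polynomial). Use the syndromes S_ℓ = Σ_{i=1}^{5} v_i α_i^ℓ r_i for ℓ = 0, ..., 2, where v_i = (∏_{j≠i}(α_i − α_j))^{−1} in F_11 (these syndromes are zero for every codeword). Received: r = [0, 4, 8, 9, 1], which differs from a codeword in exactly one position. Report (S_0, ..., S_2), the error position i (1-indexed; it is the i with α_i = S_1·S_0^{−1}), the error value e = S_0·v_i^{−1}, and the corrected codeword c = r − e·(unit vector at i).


S = (3, 7, 9), error at position 5, error magnitude e = 9, c = [0, 4, 8, 9, 3].

Step 1: column multipliers v_i = (∏_{j≠i}(α_i − α_j))^{−1} mod 11.
  i = 1 (α = 8): (8−9)(8−10)(8−2)(8−6) = (−1)·(−2)·6·2 = 24 ≡ 2, so v_1 = 2^{−1} = 6 (mod 11).
  i = 2 (α = 9): (9−8)(9−10)(9−2)(9−6) = 1·(−1)·7·3 = −21 ≡ 1, so v_2 = 1^{−1} = 1 (mod 11).
  i = 3 (α = 10): (10−8)(10−9)(10−2)(10−6) = 2·1·8·4 = 64 ≡ 9, so v_3 = 9^{−1} = 5 (mod 11).
  i = 4 (α = 2): (2−8)(2−9)(2−10)(2−6) = (−6)·(−7)·(−8)·(−4) = 1344 ≡ 2, so v_4 = 2^{−1} = 6 (mod 11).
  i = 5 (α = 6): (6−8)(6−9)(6−10)(6−2) = (−2)·(−3)·(−4)·4 = −96 ≡ 3, so v_5 = 3^{−1} = 4 (mod 11).
  v = [6, 1, 5, 6, 4].
Step 2: syndromes of r = [0, 4, 8, 9, 1] (all sums mod 11).
  S_0 = Σ v_i r_i = 6·0 + 1·4 + 5·8 + 6·9 + 4·1 = 102 ≡ 3.
  S_1 = Σ v_i α_i r_i = 6·8·0 + 1·9·4 + 5·10·8 + 6·2·9 + 4·6·1 = 568 ≡ 7.
  α_i^2 mod 11 = [9, 4, 1, 4, 3].
  S_2 = Σ v_i α_i^2 r_i = 6·9·0 + 1·4·4 + 5·1·8 + 6·4·9 + 4·3·1 = 284 ≡ 9.
  S = (3, 7, 9) ≠ 0, so r is not a codeword (an error is present).
Step 3: locate the error. For a single error e at position i, S_ℓ = v_i·e·α_i^ℓ, so α_err = S_1/S_0.
  S_0^{−1} = 3^{−1} = 4 (mod 11), so α_err = 7·4 = 28 ≡ 6 = α_5. Error position i = 5.
  Consistency check: S_2/S_1 = 9·8 = 72 ≡ 6 = α_err ✓ (single-error assumption holds).
Step 4: error magnitude e = S_0/v_5 = S_0·∏_{j≠5}(α_5 − α_j) = 3·3 = 9 ≡ 9 (mod 11).
Step 5: correct position 5: c_5 = r_5 − e = 1 − 9 ≡ 3 (mod 11). Hence c = [0, 4, 8, 9, 3].
  Check: interpolating c through the α_i gives m(x) = 1 + 4·x (degree < 2) with m(α_i) = c_i for every i, so c is indeed a codeword.


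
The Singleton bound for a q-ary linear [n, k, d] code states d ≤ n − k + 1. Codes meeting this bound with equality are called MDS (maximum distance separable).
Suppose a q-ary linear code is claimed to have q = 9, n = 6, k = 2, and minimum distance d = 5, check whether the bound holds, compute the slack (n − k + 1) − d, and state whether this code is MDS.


Singleton RHS = n − k + 1 = 5, slack = 0, bound satisfied, MDS.

Singleton bound: d ≤ n − k + 1.
Here n = 6, k = 2, so n − k + 1 = 5.
Given d = 5, check d ≤ 5: YES.
Slack = (n − k + 1) − d = 0.
The code is MDS (slack = 0).
Description: the claimed parameters are [6, 2, 5]_9; such a code would be MDS (meets Singleton bound).


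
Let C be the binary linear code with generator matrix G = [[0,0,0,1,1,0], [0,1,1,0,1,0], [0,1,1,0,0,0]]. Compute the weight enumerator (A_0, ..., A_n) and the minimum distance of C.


Weight distribution: A_0 = 1, A_1 = 2, A_2 = 2, A_3 = 2, A_4 = 1. Minimum distance d = 1.

Enumerate all 2^3 = 8 messages m ∈ F_2^3.
For each, compute codeword c = mG in F_2^6, then tally its weight.
  m = 000 → c = 000000, weight = 0.
  m = 100 → c = 000110, weight = 2.
  m = 010 → c = 011010, weight = 3.
  m = 110 → c = 011100, weight = 3.
  m = 001 → c = 011000, weight = 2.
  m = 101 → c = 011110, weight = 4.
  m = 011 → c = 000010, weight = 1.
  m = 111 → c = 000100, weight = 1.
Tally weights:
  weight 0: 1 codewords.
  weight 1: 2 codewords.
  weight 2: 2 codewords.
  weight 3: 2 codewords.
  weight 4: 1 codewords.
Minimum distance d = smallest w > 0 with A_w > 0 = 1.
Sanity: Σ A_w = 8 = 2^3 = 8 ✓.


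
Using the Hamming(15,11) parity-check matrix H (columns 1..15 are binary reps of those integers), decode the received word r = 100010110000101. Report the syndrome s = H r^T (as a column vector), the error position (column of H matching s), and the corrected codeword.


s = (1, 0, 0, 1)^T, error position = 9, corrected codeword c = 100010111000101

Compute s = H r^T mod 2 one row at a time:
  s_1 = 1 + 0 + 0 + 0 + 0 + 1 + 0 + 1 = 3 ≡ 1 (mod 2).
  s_2 = 0 + 1 + 0 + 1 + 0 + 1 + 0 + 1 = 4 ≡ 0 (mod 2).
  s_3 = 0 + 0 + 0 + 1 + 0 + 0 + 0 + 1 = 2 ≡ 0 (mod 2).
  s_4 = 1 + 0 + 1 + 1 + 0 + 0 + 1 + 1 = 5 ≡ 1 (mod 2).
s = (1, 0, 0, 1)^T — this equals column 9 of H (binary 1001), so error is at position 9.
Correct: flip bit 9 of r = 100010110000101 to get c = 100010111000101.


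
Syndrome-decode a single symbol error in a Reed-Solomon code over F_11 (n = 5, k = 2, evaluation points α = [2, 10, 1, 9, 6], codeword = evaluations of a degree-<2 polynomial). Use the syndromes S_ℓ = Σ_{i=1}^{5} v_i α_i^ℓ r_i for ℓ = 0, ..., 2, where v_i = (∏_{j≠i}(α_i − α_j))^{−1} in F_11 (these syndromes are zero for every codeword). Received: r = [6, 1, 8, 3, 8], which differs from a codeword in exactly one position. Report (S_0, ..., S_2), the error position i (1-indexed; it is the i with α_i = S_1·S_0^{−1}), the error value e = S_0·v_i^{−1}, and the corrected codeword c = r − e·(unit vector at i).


S = (6, 3, 7), error at position 5, error magnitude e = 10, c = [6, 1, 8, 3, 9].

Step 1: column multipliers v_i = (∏_{j≠i}(α_i − α_j))^{−1} mod 11.
  i = 1 (α = 2): (2−10)(2−1)(2−9)(2−6) = (−8)·1·(−7)·(−4) = −224 ≡ 7, so v_1 = 7^{−1} = 8 (mod 11).
  i = 2 (α = 10): (10−2)(10−1)(10−9)(10−6) = 8·9·1·4 = 288 ≡ 2, so v_2 = 2^{−1} = 6 (mod 11).
  i = 3 (α = 1): (1−2)(1−10)(1−9)(1−6) = (−1)·(−9)·(−8)·(−5) = 360 ≡ 8, so v_3 = 8^{−1} = 7 (mod 11).
  i = 4 (α = 9): (9−2)(9−10)(9−1)(9−6) = 7·(−1)·8·3 = −168 ≡ 8, so v_4 = 8^{−1} = 7 (mod 11).
  i = 5 (α = 6): (6−2)(6−10)(6−1)(6−9) = 4·(−4)·5·(−3) = 240 ≡ 9, so v_5 = 9^{−1} = 5 (mod 11).
  v = [8, 6, 7, 7, 5].
Step 2: syndromes of r = [6, 1, 8, 3, 8] (all sums mod 11).
  S_0 = Σ v_i r_i = 8·6 + 6·1 + 7·8 + 7·3 + 5·8 = 171 ≡ 6.
  S_1 = Σ v_i α_i r_i = 8·2·6 + 6·10·1 + 7·1·8 + 7·9·3 + 5·6·8 = 641 ≡ 3.
  α_i^2 mod 11 = [4, 1, 1, 4, 3].
  S_2 = Σ v_i α_i^2 r_i = 8·4·6 + 6·1·1 + 7·1·8 + 7·4·3 + 5·3·8 = 458 ≡ 7.
  S = (6, 3, 7) ≠ 0, so r is not a codeword (an error is present).
Step 3: locate the error. For a single error e at position i, S_ℓ = v_i·e·α_i^ℓ, so α_err = S_1/S_0.
  S_0^{−1} = 6^{−1} = 2 (mod 11), so α_err = 3·2 = 6 ≡ 6 = α_5. Error position i = 5.
  Consistency check: S_2/S_1 = 7·4 = 28 ≡ 6 = α_err ✓ (single-error assumption holds).
Step 4: error magnitude e = S_0/v_5 = S_0·∏_{j≠5}(α_5 − α_j) = 6·9 = 54 ≡ 10 (mod 11).
Step 5: correct position 5: c_5 = r_5 − e = 8 − 10 ≡ 9 (mod 11). Hence c = [6, 1, 8, 3, 9].
  Check: interpolating c through the α_i gives m(x) = 10 + 9·x (degree < 2) with m(α_i) = c_i for every i, so c is indeed a codeword.
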